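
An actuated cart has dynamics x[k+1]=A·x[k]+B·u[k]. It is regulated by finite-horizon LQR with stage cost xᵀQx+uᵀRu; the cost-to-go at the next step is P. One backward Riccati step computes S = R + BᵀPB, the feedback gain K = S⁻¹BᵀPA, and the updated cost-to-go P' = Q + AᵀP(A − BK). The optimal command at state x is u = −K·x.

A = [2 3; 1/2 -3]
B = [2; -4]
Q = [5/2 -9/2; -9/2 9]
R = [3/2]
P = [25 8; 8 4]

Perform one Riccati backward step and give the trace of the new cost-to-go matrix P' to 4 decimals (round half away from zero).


133.1800

BᵀP = [18.0000 0.0000]
S = R + BᵀPB = [3/2] + [36.0000] = [37.5000]
BᵀPA = [36.0000 54.0000]
K = S⁻¹·BᵀPA = [0.9600 1.4400]
A−BK = [0.0800 0.1200; 4.3400 2.7600]
AᵀP(A−BK) = [82.4400 56.1600; 56.1600 39.2400]
P' = Q + AᵀP(A−BK) = [84.9400 51.6600; 51.6600 48.2400]
tr(P') = 133.1800


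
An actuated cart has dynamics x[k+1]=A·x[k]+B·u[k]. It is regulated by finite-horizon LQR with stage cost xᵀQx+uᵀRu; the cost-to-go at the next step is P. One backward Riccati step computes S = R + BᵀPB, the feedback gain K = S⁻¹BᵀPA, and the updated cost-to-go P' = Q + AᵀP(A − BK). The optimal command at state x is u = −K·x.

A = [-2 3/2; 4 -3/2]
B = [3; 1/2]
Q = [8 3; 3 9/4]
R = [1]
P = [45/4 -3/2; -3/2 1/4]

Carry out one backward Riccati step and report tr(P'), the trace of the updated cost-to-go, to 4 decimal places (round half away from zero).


BᵀP = [33.0000 -4.3750]
S = R + BᵀPB = [1] + [96.8125] = [97.8125]
BᵀPA = [-83.5000 56.0625]
K = S⁻¹·BᵀPA = [-0.8537 0.5732]
A−BK = [0.5610 -0.2195; 4.4268 -1.7866]
AᵀP(A−BK) = [1.7182 -0.8909; -0.8909 0.4921]
P' = Q + AᵀP(A−BK) = [9.7182 2.1091; 2.1091 2.7421]
tr(P') = 12.4603

12.4603


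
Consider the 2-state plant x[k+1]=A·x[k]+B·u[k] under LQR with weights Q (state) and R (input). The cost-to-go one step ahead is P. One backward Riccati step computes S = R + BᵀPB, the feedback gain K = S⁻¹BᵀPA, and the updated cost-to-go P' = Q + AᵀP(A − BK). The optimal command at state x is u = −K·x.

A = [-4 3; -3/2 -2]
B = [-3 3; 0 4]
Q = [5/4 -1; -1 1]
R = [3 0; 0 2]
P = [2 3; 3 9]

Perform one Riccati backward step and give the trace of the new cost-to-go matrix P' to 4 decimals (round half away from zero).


BᵀP = [-6.0000 -9.0000; 18.0000 45.0000]
S = R + BᵀPB = [3 0; 0 2] + [18.0000 -54.0000; -54.0000 234.0000] = [21.0000 -54.0000; -54.0000 236.0000]
BᵀPA = [37.5000 0.0000; -139.5000 -36.0000]
K = S⁻¹·BᵀPA = [0.6456 -0.9529; -0.4434 -0.3706]
A−BK = [-0.7331 1.2529; 0.2735 -0.5176]
AᵀP(A−BK) = [2.1886 -2.4618; -2.4618 4.6588]
P' = Q + AᵀP(A−BK) = [3.4386 -3.4618; -3.4618 5.6588]
tr(P') = 9.0974

9.0974


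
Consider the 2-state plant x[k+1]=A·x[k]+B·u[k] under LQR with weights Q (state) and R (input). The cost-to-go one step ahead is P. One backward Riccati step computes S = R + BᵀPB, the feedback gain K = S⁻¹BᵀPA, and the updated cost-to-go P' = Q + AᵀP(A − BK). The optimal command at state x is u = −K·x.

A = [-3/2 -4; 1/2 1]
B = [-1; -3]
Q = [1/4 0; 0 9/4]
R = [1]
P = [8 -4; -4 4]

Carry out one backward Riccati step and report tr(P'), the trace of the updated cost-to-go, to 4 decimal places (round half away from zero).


BᵀP = [4.0000 -8.0000]
S = R + BᵀPB = [1] + [20.0000] = [21.0000]
BᵀPA = [-10.0000 -24.0000]
K = S⁻¹·BᵀPA = [-0.4762 -1.1429]
A−BK = [-1.9762 -5.1429; -0.9286 -2.4286]
AᵀP(A−BK) = [20.2381 52.5714; 52.5714 136.5714]
P' = Q + AᵀP(A−BK) = [20.4881 52.5714; 52.5714 138.8214]
tr(P') = 159.3095

159.3095


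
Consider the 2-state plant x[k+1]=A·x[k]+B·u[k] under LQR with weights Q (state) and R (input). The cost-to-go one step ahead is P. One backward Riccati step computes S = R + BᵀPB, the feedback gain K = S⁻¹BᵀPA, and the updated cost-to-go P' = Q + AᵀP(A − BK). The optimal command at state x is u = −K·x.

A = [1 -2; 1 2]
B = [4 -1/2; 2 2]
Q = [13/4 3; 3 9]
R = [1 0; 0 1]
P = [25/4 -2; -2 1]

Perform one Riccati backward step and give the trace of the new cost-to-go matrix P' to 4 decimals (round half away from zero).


BᵀP = [21.0000 -6.0000; -7.1250 3.0000]
S = R + BᵀPB = [1 0; 0 1] + [72.0000 -22.5000; -22.5000 9.5625] = [73.0000 -22.5000; -22.5000 10.5625]
BᵀPA = [15.0000 -54.0000; -4.1250 20.2500]
K = S⁻¹·BᵀPA = [0.2478 -0.4333; 0.1374 0.9941]
A−BK = [0.0774 0.2304; 0.2296 0.8785]
AᵀP(A−BK) = [0.0994 0.1005; 0.1005 1.4699]
P' = Q + AᵀP(A−BK) = [3.3494 3.1005; 3.1005 10.4699]
tr(P') = 13.8193

13.8193


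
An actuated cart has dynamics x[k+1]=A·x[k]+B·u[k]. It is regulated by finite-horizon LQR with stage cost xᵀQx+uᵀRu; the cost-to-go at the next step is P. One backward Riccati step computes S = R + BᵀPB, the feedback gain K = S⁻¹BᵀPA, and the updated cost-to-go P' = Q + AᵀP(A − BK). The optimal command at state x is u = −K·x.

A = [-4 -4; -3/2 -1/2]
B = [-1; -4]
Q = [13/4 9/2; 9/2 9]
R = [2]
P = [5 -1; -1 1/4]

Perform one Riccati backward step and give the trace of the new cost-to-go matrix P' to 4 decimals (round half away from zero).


146.2083

BᵀP = [-1.0000 0.0000]
S = R + BᵀPB = [2] + [1.0000] = [3.0000]
BᵀPA = [4.0000 4.0000]
K = S⁻¹·BᵀPA = [1.3333 1.3333]
A−BK = [-2.6667 -2.6667; 3.8333 4.8333]
AᵀP(A−BK) = [63.2292 66.8542; 66.8542 70.7292]
P' = Q + AᵀP(A−BK) = [66.4792 71.3542; 71.3542 79.7292]
tr(P') = 146.2083


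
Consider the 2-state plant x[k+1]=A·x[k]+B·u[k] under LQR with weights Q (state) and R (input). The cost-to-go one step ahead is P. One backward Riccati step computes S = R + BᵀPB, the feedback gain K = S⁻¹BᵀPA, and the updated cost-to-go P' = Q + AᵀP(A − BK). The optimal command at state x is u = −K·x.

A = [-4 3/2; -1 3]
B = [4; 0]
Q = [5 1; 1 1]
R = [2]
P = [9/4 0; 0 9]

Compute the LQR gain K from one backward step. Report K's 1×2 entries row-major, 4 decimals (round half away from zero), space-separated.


-0.9474 0.3553

BᵀP = [9.0000 0.0000]
S = R + BᵀPB = [2] + [36.0000] = [38.0000]
BᵀPA = [-36.0000 13.5000]
K = S⁻¹·BᵀPA = [-0.9474 0.3553]
A−BK = [-0.2105 0.0789; -1.0000 3.0000]
AᵀP(A−BK) = [10.8947 -27.7105; -27.7105 81.2664]
P' = Q + AᵀP(A−BK) = [15.8947 -26.7105; -26.7105 82.2664]
tr(P') = 98.1612


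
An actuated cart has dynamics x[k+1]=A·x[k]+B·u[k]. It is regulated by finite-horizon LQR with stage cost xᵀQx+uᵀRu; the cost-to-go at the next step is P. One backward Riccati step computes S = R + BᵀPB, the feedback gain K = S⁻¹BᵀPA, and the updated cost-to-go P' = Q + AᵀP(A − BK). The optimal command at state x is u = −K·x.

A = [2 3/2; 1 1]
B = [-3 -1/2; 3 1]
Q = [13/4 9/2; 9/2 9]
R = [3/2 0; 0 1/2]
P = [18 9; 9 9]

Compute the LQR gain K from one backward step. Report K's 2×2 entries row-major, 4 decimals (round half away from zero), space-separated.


BᵀP = [-27.0000 0.0000; 0.0000 4.5000]
S = R + BᵀPB = [3/2 0; 0 1/2] + [81.0000 13.5000; 13.5000 4.5000] = [82.5000 13.5000; 13.5000 5.0000]
BᵀPA = [-54.0000 -40.5000; 4.5000 4.5000]
K = S⁻¹·BᵀPA = [-1.4365 -1.1433; 4.7785 3.9870]
A−BK = [0.0798 0.0635; 0.5309 0.4430]
AᵀP(A−BK) = [17.9267 14.8192; 14.8192 12.2541]
P' = Q + AᵀP(A−BK) = [21.1767 19.3192; 19.3192 21.2541]
tr(P') = 42.4308

-1.4365 -1.1433 4.7785 3.9870


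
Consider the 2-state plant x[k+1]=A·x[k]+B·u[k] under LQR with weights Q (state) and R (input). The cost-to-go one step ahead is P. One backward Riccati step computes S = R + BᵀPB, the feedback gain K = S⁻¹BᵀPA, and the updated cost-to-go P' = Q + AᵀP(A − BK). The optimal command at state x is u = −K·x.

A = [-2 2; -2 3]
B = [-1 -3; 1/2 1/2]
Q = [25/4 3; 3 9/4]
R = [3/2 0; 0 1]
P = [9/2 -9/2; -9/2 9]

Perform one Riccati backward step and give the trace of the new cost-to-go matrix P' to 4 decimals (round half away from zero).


52.1773

BᵀP = [-6.7500 9.0000; -15.7500 18.0000]
S = R + BᵀPB = [3/2 0; 0 1] + [11.2500 24.7500; 24.7500 56.2500] = [12.7500 24.7500; 24.7500 57.2500]
BᵀPA = [-4.5000 13.5000; -4.5000 22.5000]
K = S⁻¹·BᵀPA = [-1.2460 1.8403; 0.4601 -0.4026]
A−BK = [-1.8658 2.6326; -1.6070 2.2812]
AᵀP(A−BK) = [14.4633 -20.5304; -20.5304 29.2141]
P' = Q + AᵀP(A−BK) = [20.7133 -17.5304; -17.5304 31.4641]
tr(P') = 52.1773


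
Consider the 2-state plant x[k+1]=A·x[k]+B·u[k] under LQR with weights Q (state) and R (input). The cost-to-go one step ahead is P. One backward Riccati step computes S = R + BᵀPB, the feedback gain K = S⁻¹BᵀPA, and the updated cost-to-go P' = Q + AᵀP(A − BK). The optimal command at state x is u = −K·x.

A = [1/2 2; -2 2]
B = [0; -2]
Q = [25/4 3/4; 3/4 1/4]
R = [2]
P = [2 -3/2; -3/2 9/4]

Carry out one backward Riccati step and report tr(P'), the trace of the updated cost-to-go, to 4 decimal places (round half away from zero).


BᵀP = [3.0000 -4.5000]
S = R + BᵀPB = [2] + [9.0000] = [11.0000]
BᵀPA = [10.5000 -3.0000]
K = S⁻¹·BᵀPA = [0.9545 -0.2727]
A−BK = [0.5000 2.0000; -0.0909 1.4545]
AᵀP(A−BK) = [2.4773 0.3636; 0.3636 4.1818]
P' = Q + AᵀP(A−BK) = [8.7273 1.1136; 1.1136 4.4318]
tr(P') = 13.1591

13.1591


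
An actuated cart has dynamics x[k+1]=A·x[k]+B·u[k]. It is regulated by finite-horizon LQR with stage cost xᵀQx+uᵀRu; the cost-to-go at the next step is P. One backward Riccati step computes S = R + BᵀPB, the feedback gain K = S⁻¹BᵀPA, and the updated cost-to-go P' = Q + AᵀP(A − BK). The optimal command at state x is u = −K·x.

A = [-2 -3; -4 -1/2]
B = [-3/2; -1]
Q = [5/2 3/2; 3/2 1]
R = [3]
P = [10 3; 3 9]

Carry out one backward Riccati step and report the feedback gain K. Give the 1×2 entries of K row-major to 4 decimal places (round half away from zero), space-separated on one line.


BᵀP = [-18.0000 -13.5000]
S = R + BᵀPB = [3] + [40.5000] = [43.5000]
BᵀPA = [90.0000 60.7500]
K = S⁻¹·BᵀPA = [2.0690 1.3966]
A−BK = [1.1034 -0.9052; -1.9310 0.8966]
AᵀP(A−BK) = [45.7931 -8.6897; -8.6897 16.4095]
P' = Q + AᵀP(A−BK) = [48.2931 -7.1897; -7.1897 17.4095]
tr(P') = 65.7026

2.0690 1.3966


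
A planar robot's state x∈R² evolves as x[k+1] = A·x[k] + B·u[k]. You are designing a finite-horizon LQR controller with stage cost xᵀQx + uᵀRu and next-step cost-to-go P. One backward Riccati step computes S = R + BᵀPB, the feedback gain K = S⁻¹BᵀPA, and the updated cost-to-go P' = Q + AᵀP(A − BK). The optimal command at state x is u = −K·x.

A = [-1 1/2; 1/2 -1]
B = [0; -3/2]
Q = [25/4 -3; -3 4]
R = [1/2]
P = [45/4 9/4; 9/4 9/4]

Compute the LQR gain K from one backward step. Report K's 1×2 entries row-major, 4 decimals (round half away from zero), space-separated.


BᵀP = [-3.3750 -3.3750]
S = R + BᵀPB = [1/2] + [5.0625] = [5.5625]
BᵀPA = [1.6875 1.6875]
K = S⁻¹·BᵀPA = [0.3034 0.3034]
A−BK = [-1.0000 0.5000; 0.9551 -0.5449]
AᵀP(A−BK) = [9.0506 -4.4494; -4.4494 2.3006]
P' = Q + AᵀP(A−BK) = [15.3006 -7.4494; -7.4494 6.3006]
tr(P') = 21.6011

0.3034 0.3034


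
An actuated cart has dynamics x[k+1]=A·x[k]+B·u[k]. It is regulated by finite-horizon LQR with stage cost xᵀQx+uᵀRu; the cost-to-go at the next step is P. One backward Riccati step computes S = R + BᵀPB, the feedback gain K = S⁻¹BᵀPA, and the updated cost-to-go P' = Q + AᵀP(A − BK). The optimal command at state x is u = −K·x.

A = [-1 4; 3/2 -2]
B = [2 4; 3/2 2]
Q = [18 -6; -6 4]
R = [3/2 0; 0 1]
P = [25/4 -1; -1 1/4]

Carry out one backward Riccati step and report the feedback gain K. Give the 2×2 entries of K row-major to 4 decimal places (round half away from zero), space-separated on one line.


BᵀP = [11.0000 -1.6250; 23.0000 -3.5000]
S = R + BᵀPB = [3/2 0; 0 1] + [19.5625 40.7500; 40.7500 85.0000] = [21.0625 40.7500; 40.7500 86.0000]
BᵀPA = [-13.4375 47.2500; -28.2500 99.0000]
K = S⁻¹·BᵀPA = [-0.0294 0.1939; -0.3145 1.0593]
A−BK = [0.3170 -0.6249; 2.1732 -4.4094]
AᵀP(A−BK) = [0.5312 -1.2196; -1.2196 2.9689]
P' = Q + AᵀP(A−BK) = [18.5312 -7.2196; -7.2196 6.9689]
tr(P') = 25.5001

-0.0294 0.1939 -0.3145 1.0593


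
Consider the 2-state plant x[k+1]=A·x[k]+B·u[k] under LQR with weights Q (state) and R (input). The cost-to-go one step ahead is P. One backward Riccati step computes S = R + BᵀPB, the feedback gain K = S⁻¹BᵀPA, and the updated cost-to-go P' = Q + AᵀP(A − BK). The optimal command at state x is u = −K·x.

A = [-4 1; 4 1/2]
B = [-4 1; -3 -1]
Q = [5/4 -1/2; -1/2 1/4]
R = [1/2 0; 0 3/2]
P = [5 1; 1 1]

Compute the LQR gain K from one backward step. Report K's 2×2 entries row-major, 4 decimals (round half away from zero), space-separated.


0.2607 -0.2220 -2.1507 0.0815

BᵀP = [-23.0000 -7.0000; 4.0000 0.0000]
S = R + BᵀPB = [1/2 0; 0 3/2] + [113.0000 -16.0000; -16.0000 4.0000] = [113.5000 -16.0000; -16.0000 5.5000]
BᵀPA = [64.0000 -26.5000; -16.0000 4.0000]
K = S⁻¹·BᵀPA = [0.2607 -0.2220; -2.1507 0.0815]
A−BK = [-0.8065 0.0305; 2.6314 -0.0845]
AᵀP(A−BK) = [12.9043 -0.4888; -0.4888 0.0412]
P' = Q + AᵀP(A−BK) = [14.1543 -0.9888; -0.9888 0.2912]
tr(P') = 14.4455


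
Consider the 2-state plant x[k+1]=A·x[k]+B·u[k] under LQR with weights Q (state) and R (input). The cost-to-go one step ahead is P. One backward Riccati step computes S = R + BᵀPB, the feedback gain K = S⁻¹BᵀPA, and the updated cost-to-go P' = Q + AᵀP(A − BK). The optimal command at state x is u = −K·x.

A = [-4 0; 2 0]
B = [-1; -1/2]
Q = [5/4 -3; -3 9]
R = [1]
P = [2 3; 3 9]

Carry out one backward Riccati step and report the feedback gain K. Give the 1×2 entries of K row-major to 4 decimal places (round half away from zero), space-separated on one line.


BᵀP = [-3.5000 -7.5000]
S = R + BᵀPB = [1] + [7.2500] = [8.2500]
BᵀPA = [-1.0000 0.0000]
K = S⁻¹·BᵀPA = [-0.1212 0.0000]
A−BK = [-4.1212 0.0000; 1.9394 0.0000]
AᵀP(A−BK) = [19.8788 0.0000; 0.0000 0.0000]
P' = Q + AᵀP(A−BK) = [21.1288 -3.0000; -3.0000 9.0000]
tr(P') = 30.1288

-0.1212 0.0000


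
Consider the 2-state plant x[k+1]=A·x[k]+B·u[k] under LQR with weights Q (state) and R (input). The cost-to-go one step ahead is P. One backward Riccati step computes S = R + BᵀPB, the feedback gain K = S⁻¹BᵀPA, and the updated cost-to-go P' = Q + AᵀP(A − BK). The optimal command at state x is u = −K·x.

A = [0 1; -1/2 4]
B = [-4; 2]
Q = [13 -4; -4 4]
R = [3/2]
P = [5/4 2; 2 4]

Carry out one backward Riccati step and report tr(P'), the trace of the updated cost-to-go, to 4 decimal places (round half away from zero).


BᵀP = [-1.0000 0.0000]
S = R + BᵀPB = [3/2] + [4.0000] = [5.5000]
BᵀPA = [0.0000 -1.0000]
K = S⁻¹·BᵀPA = [0.0000 -0.1818]
A−BK = [0.0000 0.2727; -0.5000 4.3636]
AᵀP(A−BK) = [1.0000 -9.0000; -9.0000 81.0682]
P' = Q + AᵀP(A−BK) = [14.0000 -13.0000; -13.0000 85.0682]
tr(P') = 99.0682

99.0682


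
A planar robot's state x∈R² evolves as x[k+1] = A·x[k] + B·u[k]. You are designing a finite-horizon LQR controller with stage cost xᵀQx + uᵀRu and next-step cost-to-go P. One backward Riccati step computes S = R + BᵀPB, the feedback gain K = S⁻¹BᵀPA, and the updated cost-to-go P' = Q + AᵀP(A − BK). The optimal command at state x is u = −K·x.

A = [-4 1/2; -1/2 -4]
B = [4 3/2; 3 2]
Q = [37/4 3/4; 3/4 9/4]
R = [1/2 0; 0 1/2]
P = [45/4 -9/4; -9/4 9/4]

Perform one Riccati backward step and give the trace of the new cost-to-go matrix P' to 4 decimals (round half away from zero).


27.1593

BᵀP = [38.2500 -2.2500; 12.3750 1.1250]
S = R + BᵀPB = [1/2 0; 0 1/2] + [146.2500 52.8750; 52.8750 20.8125] = [146.7500 52.8750; 52.8750 21.3125]
BᵀPA = [-151.8750 28.1250; -50.0625 1.6875]
K = S⁻¹·BᵀPA = [-1.7773 1.5374; 2.0604 -3.7351]
A−BK = [0.0186 -0.0471; 0.7111 -1.1421]
AᵀP(A−BK) = [4.7841 -6.9282; -6.9282 10.8752]
P' = Q + AᵀP(A−BK) = [14.0341 -6.1782; -6.1782 13.1252]
tr(P') = 27.1593


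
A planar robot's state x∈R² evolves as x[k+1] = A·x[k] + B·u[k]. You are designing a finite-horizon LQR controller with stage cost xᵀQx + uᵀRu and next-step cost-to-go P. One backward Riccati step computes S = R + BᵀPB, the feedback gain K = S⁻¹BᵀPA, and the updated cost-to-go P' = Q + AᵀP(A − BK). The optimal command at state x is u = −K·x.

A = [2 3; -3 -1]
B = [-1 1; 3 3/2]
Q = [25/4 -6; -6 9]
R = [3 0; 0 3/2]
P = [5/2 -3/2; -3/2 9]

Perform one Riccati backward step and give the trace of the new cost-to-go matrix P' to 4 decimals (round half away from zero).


26.6219

BᵀP = [-7.0000 28.5000; 0.2500 12.0000]
S = R + BᵀPB = [3 0; 0 3/2] + [92.5000 35.7500; 35.7500 18.2500] = [95.5000 35.7500; 35.7500 19.7500]
BᵀPA = [-99.5000 -49.5000; -35.5000 -11.2500]
K = S⁻¹·BᵀPA = [-1.1446 -0.9463; 0.2744 1.1434]
A−BK = [0.5809 0.9103; 0.0222 0.1240]
AᵀP(A−BK) = [4.8529 4.9288; 4.9288 6.5190]
P' = Q + AᵀP(A−BK) = [11.1029 -1.0712; -1.0712 15.5190]
tr(P') = 26.6219


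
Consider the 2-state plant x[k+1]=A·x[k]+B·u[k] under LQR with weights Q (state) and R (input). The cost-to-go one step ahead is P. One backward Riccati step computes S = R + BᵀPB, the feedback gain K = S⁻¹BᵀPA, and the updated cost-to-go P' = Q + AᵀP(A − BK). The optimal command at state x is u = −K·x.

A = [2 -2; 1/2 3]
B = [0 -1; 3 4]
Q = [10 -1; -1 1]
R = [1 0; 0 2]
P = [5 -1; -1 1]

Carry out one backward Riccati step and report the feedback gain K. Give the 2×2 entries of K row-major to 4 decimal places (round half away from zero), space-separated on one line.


BᵀP = [-3.0000 3.0000; -9.0000 5.0000]
S = R + BᵀPB = [1 0; 0 2] + [9.0000 15.0000; 15.0000 29.0000] = [10.0000 15.0000; 15.0000 31.0000]
BᵀPA = [-4.5000 15.0000; -15.5000 33.0000]
K = S⁻¹·BᵀPA = [1.0941 -0.3529; -1.0294 1.2353]
A−BK = [0.9706 -0.7647; 1.3353 -0.8824]
AᵀP(A−BK) = [7.2176 -5.9412; -5.9412 5.5294]
P' = Q + AᵀP(A−BK) = [17.2176 -6.9412; -6.9412 6.5294]
tr(P') = 23.7471

1.0941 -0.3529 -1.0294 1.2353


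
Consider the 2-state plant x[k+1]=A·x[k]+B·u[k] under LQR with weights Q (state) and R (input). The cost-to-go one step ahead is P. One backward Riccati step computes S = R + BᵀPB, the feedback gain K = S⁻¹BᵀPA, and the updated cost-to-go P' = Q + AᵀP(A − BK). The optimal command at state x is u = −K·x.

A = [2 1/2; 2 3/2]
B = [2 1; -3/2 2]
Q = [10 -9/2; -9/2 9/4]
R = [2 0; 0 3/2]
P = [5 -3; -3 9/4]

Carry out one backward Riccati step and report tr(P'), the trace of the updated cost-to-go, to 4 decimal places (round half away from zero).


14.0573

BᵀP = [14.5000 -9.3750; -1.0000 1.5000]
S = R + BᵀPB = [2 0; 0 3/2] + [43.0625 -4.2500; -4.2500 2.0000] = [45.0625 -4.2500; -4.2500 3.5000]
BᵀPA = [10.2500 -6.8125; 1.0000 1.7500]
K = S⁻¹·BᵀPA = [0.2873 -0.1175; 0.6346 0.3574]
A−BK = [0.7908 0.3776; 1.1618 0.6091]
AᵀP(A−BK) = [1.4205 0.5968; 0.5968 0.3868]
P' = Q + AᵀP(A−BK) = [11.4205 -3.9032; -3.9032 2.6368]
tr(P') = 14.0573


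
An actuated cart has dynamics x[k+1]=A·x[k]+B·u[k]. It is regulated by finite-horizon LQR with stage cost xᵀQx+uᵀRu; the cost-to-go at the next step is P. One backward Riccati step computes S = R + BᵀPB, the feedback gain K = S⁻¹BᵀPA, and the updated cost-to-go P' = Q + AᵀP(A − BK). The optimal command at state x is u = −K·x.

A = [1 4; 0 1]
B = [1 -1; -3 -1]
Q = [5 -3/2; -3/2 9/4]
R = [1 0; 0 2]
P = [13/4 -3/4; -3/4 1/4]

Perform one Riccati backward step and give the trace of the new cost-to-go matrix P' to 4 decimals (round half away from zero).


BᵀP = [5.5000 -1.5000; -2.5000 0.5000]
S = R + BᵀPB = [1 0; 0 2] + [10.0000 -4.0000; -4.0000 2.0000] = [11.0000 -4.0000; -4.0000 4.0000]
BᵀPA = [5.5000 20.5000; -2.5000 -9.5000]
K = S⁻¹·BᵀPA = [0.4286 1.5714; -0.1964 -0.8036]
A−BK = [0.3750 1.6250; 1.0893 4.9107]
AᵀP(A−BK) = [0.4018 1.5982; 1.5982 6.4018]
P' = Q + AᵀP(A−BK) = [5.4018 0.0982; 0.0982 8.6518]
tr(P') = 14.0536

14.0536


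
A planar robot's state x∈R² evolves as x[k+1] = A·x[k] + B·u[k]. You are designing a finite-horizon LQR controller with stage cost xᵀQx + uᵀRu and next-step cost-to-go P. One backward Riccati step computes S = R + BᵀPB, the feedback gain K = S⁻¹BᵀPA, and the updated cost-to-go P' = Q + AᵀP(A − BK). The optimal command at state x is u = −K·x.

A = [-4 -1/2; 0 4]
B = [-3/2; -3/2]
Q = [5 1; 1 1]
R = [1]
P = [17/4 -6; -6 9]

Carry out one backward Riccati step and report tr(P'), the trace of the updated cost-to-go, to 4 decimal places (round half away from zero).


BᵀP = [2.6250 -4.5000]
S = R + BᵀPB = [1] + [2.8125] = [3.8125]
BᵀPA = [-10.5000 -19.3125]
K = S⁻¹·BᵀPA = [-2.7541 -5.0656]
A−BK = [-8.1311 -8.0984; -4.1311 -3.5984]
AᵀP(A−BK) = [39.0820 51.3115; 51.3115 71.2336]
P' = Q + AᵀP(A−BK) = [44.0820 52.3115; 52.3115 72.2336]
tr(P') = 116.3156

116.3156


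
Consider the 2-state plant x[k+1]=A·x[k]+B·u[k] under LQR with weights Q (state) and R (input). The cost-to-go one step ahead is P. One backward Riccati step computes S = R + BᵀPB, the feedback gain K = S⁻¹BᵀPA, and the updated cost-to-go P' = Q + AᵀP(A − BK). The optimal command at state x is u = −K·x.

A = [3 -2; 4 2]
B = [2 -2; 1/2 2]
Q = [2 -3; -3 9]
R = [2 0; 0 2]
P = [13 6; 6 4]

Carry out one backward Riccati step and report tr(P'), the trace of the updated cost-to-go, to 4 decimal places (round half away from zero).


28.0801

BᵀP = [29.0000 14.0000; -14.0000 -4.0000]
S = R + BᵀPB = [2 0; 0 2] + [65.0000 -30.0000; -30.0000 20.0000] = [67.0000 -30.0000; -30.0000 22.0000]
BᵀPA = [143.0000 -30.0000; -58.0000 20.0000]
K = S⁻¹·BᵀPA = [2.4495 -0.1045; 0.7038 0.7666]
A−BK = [-0.4913 -0.2578; 1.3676 0.5192]
AᵀP(A−BK) = [15.5470 1.4077; 1.4077 1.5331]
P' = Q + AᵀP(A−BK) = [17.5470 -1.5923; -1.5923 10.5331]
tr(P') = 28.0801


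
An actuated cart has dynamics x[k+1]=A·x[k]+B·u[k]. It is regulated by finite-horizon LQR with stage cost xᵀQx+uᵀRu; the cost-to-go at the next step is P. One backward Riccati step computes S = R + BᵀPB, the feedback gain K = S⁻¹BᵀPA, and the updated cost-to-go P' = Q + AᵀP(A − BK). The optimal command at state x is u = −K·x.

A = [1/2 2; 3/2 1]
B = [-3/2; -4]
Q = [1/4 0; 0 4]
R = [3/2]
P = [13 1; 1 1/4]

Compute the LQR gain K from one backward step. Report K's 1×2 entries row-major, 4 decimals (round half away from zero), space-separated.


-0.3316 -1.0588

BᵀP = [-23.5000 -2.5000]
S = R + BᵀPB = [3/2] + [45.2500] = [46.7500]
BᵀPA = [-15.5000 -49.5000]
K = S⁻¹·BᵀPA = [-0.3316 -1.0588]
A−BK = [0.0027 0.4118; 0.1738 -3.2353]
AᵀP(A−BK) = [0.1735 0.4632; 0.4632 3.8382]
P' = Q + AᵀP(A−BK) = [0.4235 0.4632; 0.4632 7.8382]
tr(P') = 8.2617


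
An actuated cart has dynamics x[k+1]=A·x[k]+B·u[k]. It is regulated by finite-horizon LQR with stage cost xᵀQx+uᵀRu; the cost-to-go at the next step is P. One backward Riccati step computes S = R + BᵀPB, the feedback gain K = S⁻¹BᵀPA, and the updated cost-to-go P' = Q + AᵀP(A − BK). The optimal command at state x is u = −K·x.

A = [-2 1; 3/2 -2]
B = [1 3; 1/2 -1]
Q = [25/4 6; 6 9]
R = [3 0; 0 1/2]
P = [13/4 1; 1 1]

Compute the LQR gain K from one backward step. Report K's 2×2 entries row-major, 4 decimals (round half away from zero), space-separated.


BᵀP = [3.7500 1.5000; 8.7500 2.0000]
S = R + BᵀPB = [3 0; 0 1/2] + [4.5000 9.7500; 9.7500 24.2500] = [7.5000 9.7500; 9.7500 24.7500]
BᵀPA = [-5.2500 0.7500; -14.5000 4.7500]
K = S⁻¹·BᵀPA = [0.1263 -0.3064; -0.6356 0.3126]
A−BK = [-0.2195 0.3685; 0.8012 -1.5342]
AᵀP(A−BK) = [0.6967 -1.0756; -1.0756 1.9948]
P' = Q + AᵀP(A−BK) = [6.9467 4.9244; 4.9244 10.9948]
tr(P') = 17.9415

0.1263 -0.3064 -0.6356 0.3126


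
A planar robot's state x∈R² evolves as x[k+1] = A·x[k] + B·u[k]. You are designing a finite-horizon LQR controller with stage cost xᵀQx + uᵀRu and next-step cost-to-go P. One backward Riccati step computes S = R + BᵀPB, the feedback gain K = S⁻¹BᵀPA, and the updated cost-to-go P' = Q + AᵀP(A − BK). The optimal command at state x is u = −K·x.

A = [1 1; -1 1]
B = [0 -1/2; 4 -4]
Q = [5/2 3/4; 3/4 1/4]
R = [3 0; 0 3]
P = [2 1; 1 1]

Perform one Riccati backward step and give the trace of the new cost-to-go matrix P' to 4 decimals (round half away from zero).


4.7704

BᵀP = [4.0000 4.0000; -5.0000 -4.5000]
S = R + BᵀPB = [3 0; 0 3] + [16.0000 -18.0000; -18.0000 20.5000] = [19.0000 -18.0000; -18.0000 23.5000]
BᵀPA = [0.0000 8.0000; -0.5000 -9.5000]
K = S⁻¹·BᵀPA = [-0.0735 0.1388; -0.0776 -0.2980]
A−BK = [0.9612 0.8510; -1.0163 -0.7469]
AᵀP(A−BK) = [0.9612 0.8510; 0.8510 1.0592]
P' = Q + AᵀP(A−BK) = [3.4612 1.6010; 1.6010 1.3092]
tr(P') = 4.7704


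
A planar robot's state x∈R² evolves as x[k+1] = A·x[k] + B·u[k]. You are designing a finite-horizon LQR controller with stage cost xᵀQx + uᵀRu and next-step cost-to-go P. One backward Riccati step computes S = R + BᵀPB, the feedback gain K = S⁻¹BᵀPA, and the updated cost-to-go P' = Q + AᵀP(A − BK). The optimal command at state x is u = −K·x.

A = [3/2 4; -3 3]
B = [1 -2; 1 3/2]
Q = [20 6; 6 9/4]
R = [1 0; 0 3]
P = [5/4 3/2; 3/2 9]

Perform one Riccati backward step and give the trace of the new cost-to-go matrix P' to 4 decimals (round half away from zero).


37.7197

BᵀP = [2.7500 10.5000; -0.2500 10.5000]
S = R + BᵀPB = [1 0; 0 3] + [13.2500 10.2500; 10.2500 16.2500] = [14.2500 10.2500; 10.2500 19.2500]
BᵀPA = [-27.3750 42.5000; -31.8750 30.5000]
K = S⁻¹·BᵀPA = [-1.1832 2.9867; -1.0258 -0.0059]
A−BK = [0.6315 1.0015; -0.2781 0.0222]
AᵀP(A−BK) = [5.2245 -3.1773; -3.1773 10.2452]
P' = Q + AᵀP(A−BK) = [25.2245 2.8227; 2.8227 12.4952]
tr(P') = 37.7197


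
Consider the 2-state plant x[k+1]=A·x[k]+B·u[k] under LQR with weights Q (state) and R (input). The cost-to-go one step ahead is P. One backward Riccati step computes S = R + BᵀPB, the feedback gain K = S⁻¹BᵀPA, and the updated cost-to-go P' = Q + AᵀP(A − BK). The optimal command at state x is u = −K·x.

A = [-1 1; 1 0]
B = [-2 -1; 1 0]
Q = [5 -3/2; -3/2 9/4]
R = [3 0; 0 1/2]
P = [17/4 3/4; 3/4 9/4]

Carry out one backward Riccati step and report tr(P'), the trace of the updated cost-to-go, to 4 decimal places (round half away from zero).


BᵀP = [-7.7500 0.7500; -4.2500 -0.7500]
S = R + BᵀPB = [3 0; 0 1/2] + [16.2500 7.7500; 7.7500 4.2500] = [19.2500 7.7500; 7.7500 4.7500]
BᵀPA = [8.5000 -7.7500; 3.5000 -4.2500]
K = S⁻¹·BᵀPA = [0.4223 -0.1235; 0.0478 -0.6932]
A−BK = [-0.1076 0.0598; 0.5777 0.1235]
AᵀP(A−BK) = [1.2430 -0.0239; -0.0239 0.3466]
P' = Q + AᵀP(A−BK) = [6.2430 -1.5239; -1.5239 2.5966]
tr(P') = 8.8396

8.8396


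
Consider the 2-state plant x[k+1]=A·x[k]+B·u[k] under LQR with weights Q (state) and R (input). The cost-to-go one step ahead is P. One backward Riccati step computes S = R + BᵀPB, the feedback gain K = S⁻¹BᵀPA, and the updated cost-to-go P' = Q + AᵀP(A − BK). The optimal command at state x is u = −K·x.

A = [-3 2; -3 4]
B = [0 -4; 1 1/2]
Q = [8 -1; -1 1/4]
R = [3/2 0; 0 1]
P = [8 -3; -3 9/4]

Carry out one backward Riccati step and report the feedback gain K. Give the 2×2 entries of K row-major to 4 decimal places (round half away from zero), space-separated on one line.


-1.3490 1.7150 0.5569 -0.2614

BᵀP = [-3.0000 2.2500; -33.5000 13.1250]
S = R + BᵀPB = [3/2 0; 0 1] + [2.2500 13.1250; 13.1250 140.5625] = [3.7500 13.1250; 13.1250 141.5625]
BᵀPA = [2.2500 3.0000; 61.1250 -14.5000]
K = S⁻¹·BᵀPA = [-1.3490 1.7150; 0.5569 -0.2614]
A−BK = [-0.7725 0.9542; -1.9294 2.4157]
AᵀP(A−BK) = [7.2471 -8.8784; -8.8784 11.0641]
P' = Q + AᵀP(A−BK) = [15.2471 -9.8784; -9.8784 11.3141]
tr(P') = 26.5611


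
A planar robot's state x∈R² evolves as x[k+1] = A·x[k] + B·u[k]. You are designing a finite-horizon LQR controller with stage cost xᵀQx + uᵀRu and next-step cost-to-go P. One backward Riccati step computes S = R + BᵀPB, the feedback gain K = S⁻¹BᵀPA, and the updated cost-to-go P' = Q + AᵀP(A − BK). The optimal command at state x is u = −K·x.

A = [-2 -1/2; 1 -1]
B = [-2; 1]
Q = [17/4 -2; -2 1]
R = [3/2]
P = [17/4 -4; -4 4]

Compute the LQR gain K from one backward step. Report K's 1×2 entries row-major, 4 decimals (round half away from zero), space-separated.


BᵀP = [-12.5000 12.0000]
S = R + BᵀPB = [3/2] + [37.0000] = [38.5000]
BᵀPA = [37.0000 -5.7500]
K = S⁻¹·BᵀPA = [0.9610 -0.1494]
A−BK = [-0.0779 -0.7987; 0.0390 -0.8506]
AᵀP(A−BK) = [1.4416 -0.2240; -0.2240 0.2037]
P' = Q + AᵀP(A−BK) = [5.6916 -2.2240; -2.2240 1.2037]
tr(P') = 6.8953

0.9610 -0.1494


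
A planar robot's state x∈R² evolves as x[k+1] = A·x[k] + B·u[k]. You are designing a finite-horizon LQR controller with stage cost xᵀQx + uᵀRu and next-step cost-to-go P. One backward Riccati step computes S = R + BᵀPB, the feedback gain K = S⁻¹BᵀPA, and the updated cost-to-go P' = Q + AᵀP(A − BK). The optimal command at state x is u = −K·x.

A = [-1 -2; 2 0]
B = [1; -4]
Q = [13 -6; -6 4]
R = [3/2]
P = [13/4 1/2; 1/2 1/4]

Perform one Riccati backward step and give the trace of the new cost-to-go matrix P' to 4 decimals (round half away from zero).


BᵀP = [1.2500 -0.5000]
S = R + BᵀPB = [3/2] + [3.2500] = [4.7500]
BᵀPA = [-2.2500 -2.5000]
K = S⁻¹·BᵀPA = [-0.4737 -0.5263]
A−BK = [-0.5263 -1.4737; 0.1053 -2.1053]
AᵀP(A−BK) = [1.1842 3.3158; 3.3158 11.6842]
P' = Q + AᵀP(A−BK) = [14.1842 -2.6842; -2.6842 15.6842]
tr(P') = 29.8684

29.8684


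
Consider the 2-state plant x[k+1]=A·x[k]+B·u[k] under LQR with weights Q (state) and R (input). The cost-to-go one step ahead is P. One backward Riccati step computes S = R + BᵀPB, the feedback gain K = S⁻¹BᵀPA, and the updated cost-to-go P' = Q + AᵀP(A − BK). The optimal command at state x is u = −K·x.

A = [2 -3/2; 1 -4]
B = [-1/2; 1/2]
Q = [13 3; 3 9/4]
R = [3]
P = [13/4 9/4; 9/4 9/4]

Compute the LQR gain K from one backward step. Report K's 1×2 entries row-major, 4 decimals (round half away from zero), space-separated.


BᵀP = [-0.5000 0.0000]
S = R + BᵀPB = [3] + [0.2500] = [3.2500]
BᵀPA = [-1.0000 0.7500]
K = S⁻¹·BᵀPA = [-0.3077 0.2308]
A−BK = [1.8462 -1.3846; 1.1538 -4.1154]
AᵀP(A−BK) = [23.9423 -39.8942; -39.8942 70.1394]
P' = Q + AᵀP(A−BK) = [36.9423 -36.8942; -36.8942 72.3894]
tr(P') = 109.3317

-0.3077 0.2308


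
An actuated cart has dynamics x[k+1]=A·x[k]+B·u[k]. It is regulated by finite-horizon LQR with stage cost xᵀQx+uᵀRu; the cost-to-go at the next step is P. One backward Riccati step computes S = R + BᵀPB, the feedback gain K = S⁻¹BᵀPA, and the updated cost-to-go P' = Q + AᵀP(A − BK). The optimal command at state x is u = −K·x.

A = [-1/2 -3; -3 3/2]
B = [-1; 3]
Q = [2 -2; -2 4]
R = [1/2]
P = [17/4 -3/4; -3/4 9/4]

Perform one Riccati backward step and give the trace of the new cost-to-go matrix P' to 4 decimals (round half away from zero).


BᵀP = [-6.5000 7.5000]
S = R + BᵀPB = [1/2] + [29.0000] = [29.5000]
BᵀPA = [-19.2500 30.7500]
K = S⁻¹·BᵀPA = [-0.6525 1.0424]
A−BK = [-1.1525 -1.9576; -1.0424 -1.6271]
AᵀP(A−BK) = [6.5011 10.1282; 10.1282 18.0095]
P' = Q + AᵀP(A−BK) = [8.5011 8.1282; 8.1282 22.0095]
tr(P') = 30.5106

30.5106


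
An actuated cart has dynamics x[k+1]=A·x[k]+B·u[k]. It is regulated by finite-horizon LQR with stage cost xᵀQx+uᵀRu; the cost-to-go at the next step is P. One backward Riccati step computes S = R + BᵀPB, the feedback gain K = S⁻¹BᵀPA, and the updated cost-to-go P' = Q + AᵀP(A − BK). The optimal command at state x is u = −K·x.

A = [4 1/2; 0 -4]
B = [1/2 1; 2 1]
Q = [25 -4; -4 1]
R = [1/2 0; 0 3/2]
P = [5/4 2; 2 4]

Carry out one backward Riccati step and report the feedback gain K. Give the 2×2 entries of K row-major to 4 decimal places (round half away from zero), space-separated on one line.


0.5710 -1.5037 0.4856 -0.1756

BᵀP = [4.6250 9.0000; 3.2500 6.0000]
S = R + BᵀPB = [1/2 0; 0 3/2] + [20.3125 13.6250; 13.6250 9.2500] = [20.8125 13.6250; 13.6250 10.7500]
BᵀPA = [18.5000 -33.6875; 13.0000 -22.3750]
K = S⁻¹·BᵀPA = [0.5710 -1.5037; 0.4856 -0.1756]
A−BK = [3.2289 1.4274; -1.6276 -0.8171]
AᵀP(A−BK) = [3.1239 0.6005; 0.6005 1.7289]
P' = Q + AᵀP(A−BK) = [28.1239 -3.3995; -3.3995 2.7289]
tr(P') = 30.8527


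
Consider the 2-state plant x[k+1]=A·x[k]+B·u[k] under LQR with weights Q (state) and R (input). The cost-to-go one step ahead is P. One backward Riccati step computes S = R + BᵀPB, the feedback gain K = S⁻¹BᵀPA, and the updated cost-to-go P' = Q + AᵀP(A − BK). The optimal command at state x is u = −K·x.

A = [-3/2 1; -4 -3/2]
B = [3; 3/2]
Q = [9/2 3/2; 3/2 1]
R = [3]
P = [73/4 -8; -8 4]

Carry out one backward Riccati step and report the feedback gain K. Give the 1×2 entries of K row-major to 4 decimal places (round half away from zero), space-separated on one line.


BᵀP = [42.7500 -18.0000]
S = R + BᵀPB = [3] + [101.2500] = [104.2500]
BᵀPA = [7.8750 69.7500]
K = S⁻¹·BᵀPA = [0.0755 0.6691]
A−BK = [-1.7266 -1.0072; -4.1133 -2.5036]
AᵀP(A−BK) = [8.4676 5.3561; 5.3561 4.5827]
P' = Q + AᵀP(A−BK) = [12.9676 6.8561; 6.8561 5.5827]
tr(P') = 18.5504

0.0755 0.6691


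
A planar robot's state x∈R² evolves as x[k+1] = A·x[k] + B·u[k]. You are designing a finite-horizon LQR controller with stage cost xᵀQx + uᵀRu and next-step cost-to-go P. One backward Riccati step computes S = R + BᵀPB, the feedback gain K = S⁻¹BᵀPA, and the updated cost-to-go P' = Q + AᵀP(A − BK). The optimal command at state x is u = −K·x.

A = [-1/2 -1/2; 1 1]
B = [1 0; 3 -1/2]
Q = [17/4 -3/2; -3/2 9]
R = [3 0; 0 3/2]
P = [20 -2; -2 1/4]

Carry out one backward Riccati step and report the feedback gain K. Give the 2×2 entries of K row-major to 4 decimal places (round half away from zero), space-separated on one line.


-0.6154 -0.6154 -0.1538 -0.1538

BᵀP = [14.0000 -1.2500; 1.0000 -0.1250]
S = R + BᵀPB = [3 0; 0 3/2] + [10.2500 0.6250; 0.6250 0.0625] = [13.2500 0.6250; 0.6250 1.5625]
BᵀPA = [-8.2500 -8.2500; -0.6250 -0.6250]
K = S⁻¹·BᵀPA = [-0.6154 -0.6154; -0.1538 -0.1538]
A−BK = [0.1154 0.1154; 2.7692 2.7692]
AᵀP(A−BK) = [2.0769 2.0769; 2.0769 2.0769]
P' = Q + AᵀP(A−BK) = [6.3269 0.5769; 0.5769 11.0769]
tr(P') = 17.4038


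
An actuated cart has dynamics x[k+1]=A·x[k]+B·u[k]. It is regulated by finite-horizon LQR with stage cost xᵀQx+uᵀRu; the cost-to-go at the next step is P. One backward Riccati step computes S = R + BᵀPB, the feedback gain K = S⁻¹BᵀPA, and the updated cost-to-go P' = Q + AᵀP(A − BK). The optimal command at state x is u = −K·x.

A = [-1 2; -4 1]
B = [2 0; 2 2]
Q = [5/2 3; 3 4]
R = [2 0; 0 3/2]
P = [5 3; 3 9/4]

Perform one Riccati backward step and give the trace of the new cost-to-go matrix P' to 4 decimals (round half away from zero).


10.3297

BᵀP = [16.0000 10.5000; 6.0000 4.5000]
S = R + BᵀPB = [2 0; 0 3/2] + [53.0000 21.0000; 21.0000 9.0000] = [55.0000 21.0000; 21.0000 10.5000]
BᵀPA = [-58.0000 42.5000; -24.0000 16.5000]
K = S⁻¹·BᵀPA = [-0.7692 0.7308; -0.7473 0.1099]
A−BK = [0.5385 0.5385; -0.9670 -0.6813]
AᵀP(A−BK) = [2.4505 -0.9780; -0.9780 1.3791]
P' = Q + AᵀP(A−BK) = [4.9505 2.0220; 2.0220 5.3791]
tr(P') = 10.3297


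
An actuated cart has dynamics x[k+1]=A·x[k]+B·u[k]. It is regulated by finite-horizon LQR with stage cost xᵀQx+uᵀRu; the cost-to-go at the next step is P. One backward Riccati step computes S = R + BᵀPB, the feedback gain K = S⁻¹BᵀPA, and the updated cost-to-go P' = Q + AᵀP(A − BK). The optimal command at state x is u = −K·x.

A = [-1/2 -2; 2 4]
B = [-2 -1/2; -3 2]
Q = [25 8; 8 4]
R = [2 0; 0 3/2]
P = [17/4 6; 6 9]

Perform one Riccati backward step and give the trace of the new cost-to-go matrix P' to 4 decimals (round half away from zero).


BᵀP = [-26.5000 -39.0000; 9.8750 15.0000]
S = R + BᵀPB = [2 0; 0 3/2] + [170.0000 -64.7500; -64.7500 25.0625] = [172.0000 -64.7500; -64.7500 26.5625]
BᵀPA = [-64.7500 -103.0000; 25.0625 40.2500]
K = S⁻¹·BᵀPA = [-0.2582 -0.3449; 0.3142 0.6745]
A−BK = [-0.8593 -2.3526; 0.5971 1.6162]
AᵀP(A−BK) = [0.4713 1.0118; 1.0118 2.3246]
P' = Q + AᵀP(A−BK) = [25.4713 9.0118; 9.0118 6.3246]
tr(P') = 31.7959

31.7959


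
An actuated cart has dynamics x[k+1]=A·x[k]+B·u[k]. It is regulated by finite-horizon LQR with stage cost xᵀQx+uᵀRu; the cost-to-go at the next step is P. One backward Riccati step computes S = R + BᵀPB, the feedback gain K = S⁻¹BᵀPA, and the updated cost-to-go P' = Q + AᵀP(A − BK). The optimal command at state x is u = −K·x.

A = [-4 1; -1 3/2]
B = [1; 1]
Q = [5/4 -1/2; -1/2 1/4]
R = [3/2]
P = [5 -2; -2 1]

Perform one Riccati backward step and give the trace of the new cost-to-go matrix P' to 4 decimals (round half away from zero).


32.5357

BᵀP = [3.0000 -1.0000]
S = R + BᵀPB = [3/2] + [2.0000] = [3.5000]
BᵀPA = [-11.0000 1.5000]
K = S⁻¹·BᵀPA = [-3.1429 0.4286]
A−BK = [-0.8571 0.5714; 2.1429 1.0714]
AᵀP(A−BK) = [30.4286 -2.7857; -2.7857 0.6071]
P' = Q + AᵀP(A−BK) = [31.6786 -3.2857; -3.2857 0.8571]
tr(P') = 32.5357


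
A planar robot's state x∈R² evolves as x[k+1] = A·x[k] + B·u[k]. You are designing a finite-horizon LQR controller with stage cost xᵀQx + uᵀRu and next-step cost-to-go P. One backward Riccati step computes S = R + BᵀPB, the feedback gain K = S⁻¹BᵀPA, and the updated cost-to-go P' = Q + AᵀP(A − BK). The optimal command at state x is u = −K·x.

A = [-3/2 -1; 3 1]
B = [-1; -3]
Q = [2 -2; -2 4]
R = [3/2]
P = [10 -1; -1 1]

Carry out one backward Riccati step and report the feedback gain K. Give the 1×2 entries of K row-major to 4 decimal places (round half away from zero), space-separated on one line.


BᵀP = [-7.0000 -2.0000]
S = R + BᵀPB = [3/2] + [13.0000] = [14.5000]
BᵀPA = [4.5000 5.0000]
K = S⁻¹·BᵀPA = [0.3103 0.3448]
A−BK = [-1.1897 -0.6552; 3.9310 2.0345]
AᵀP(A−BK) = [39.1034 20.9483; 20.9483 11.2759]
P' = Q + AᵀP(A−BK) = [41.1034 18.9483; 18.9483 15.2759]
tr(P') = 56.3793

0.3103 0.3448


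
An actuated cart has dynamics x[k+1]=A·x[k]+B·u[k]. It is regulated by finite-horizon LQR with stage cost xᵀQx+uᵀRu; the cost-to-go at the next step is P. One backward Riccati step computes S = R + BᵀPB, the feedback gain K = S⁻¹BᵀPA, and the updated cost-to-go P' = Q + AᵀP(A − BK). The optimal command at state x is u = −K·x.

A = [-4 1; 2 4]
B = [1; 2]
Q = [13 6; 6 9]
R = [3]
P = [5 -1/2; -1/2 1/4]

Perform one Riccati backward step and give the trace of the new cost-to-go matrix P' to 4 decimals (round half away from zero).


77.1429

BᵀP = [4.0000 0.0000]
S = R + BᵀPB = [3] + [4.0000] = [7.0000]
BᵀPA = [-16.0000 4.0000]
K = S⁻¹·BᵀPA = [-2.2857 0.5714]
A−BK = [-1.7143 0.4286; 6.5714 2.8571]
AᵀP(A−BK) = [52.4286 -1.8571; -1.8571 2.7143]
P' = Q + AᵀP(A−BK) = [65.4286 4.1429; 4.1429 11.7143]
tr(P') = 77.1429


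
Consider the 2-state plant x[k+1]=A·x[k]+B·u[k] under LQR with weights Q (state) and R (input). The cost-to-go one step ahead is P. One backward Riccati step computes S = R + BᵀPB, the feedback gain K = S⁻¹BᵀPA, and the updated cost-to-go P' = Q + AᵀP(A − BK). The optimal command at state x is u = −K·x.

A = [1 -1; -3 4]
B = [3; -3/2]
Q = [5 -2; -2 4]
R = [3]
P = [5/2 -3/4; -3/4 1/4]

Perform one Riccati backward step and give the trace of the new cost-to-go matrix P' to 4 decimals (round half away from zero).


BᵀP = [8.6250 -2.6250]
S = R + BᵀPB = [3] + [29.8125] = [32.8125]
BᵀPA = [16.5000 -19.1250]
K = S⁻¹·BᵀPA = [0.5029 -0.5829]
A−BK = [-0.5086 0.7486; -2.2457 3.1257]
AᵀP(A−BK) = [0.9529 -1.1329; -1.1329 1.3529]
P' = Q + AᵀP(A−BK) = [5.9529 -3.1329; -3.1329 5.3529]
tr(P') = 11.3057

11.3057


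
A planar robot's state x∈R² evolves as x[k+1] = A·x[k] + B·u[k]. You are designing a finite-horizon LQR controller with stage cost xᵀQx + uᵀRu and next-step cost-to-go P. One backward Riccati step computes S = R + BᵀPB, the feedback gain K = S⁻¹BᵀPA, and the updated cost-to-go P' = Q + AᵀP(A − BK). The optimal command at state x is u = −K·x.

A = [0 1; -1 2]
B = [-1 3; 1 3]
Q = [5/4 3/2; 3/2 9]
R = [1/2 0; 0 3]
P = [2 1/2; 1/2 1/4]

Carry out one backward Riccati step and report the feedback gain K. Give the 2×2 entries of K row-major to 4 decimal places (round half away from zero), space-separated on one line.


BᵀP = [-1.5000 -0.2500; 7.5000 2.2500]
S = R + BᵀPB = [1/2 0; 0 3] + [1.2500 -5.2500; -5.2500 29.2500] = [1.7500 -5.2500; -5.2500 32.2500]
BᵀPA = [0.2500 -2.0000; -2.2500 12.0000]
K = S⁻¹·BᵀPA = [-0.1299 -0.0519; -0.0909 0.3636]
A−BK = [0.1429 -0.1429; -0.5974 0.9610]
AᵀP(A−BK) = [0.0779 -0.1688; -0.1688 0.5325]
P' = Q + AᵀP(A−BK) = [1.3279 1.3312; 1.3312 9.5325]
tr(P') = 10.8604

-0.1299 -0.0519 -0.0909 0.3636
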